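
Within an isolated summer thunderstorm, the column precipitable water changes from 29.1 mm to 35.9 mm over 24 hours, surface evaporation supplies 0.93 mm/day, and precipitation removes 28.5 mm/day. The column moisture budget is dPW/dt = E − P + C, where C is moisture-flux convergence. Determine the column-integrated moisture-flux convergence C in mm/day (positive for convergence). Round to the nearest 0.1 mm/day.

dPW/dt = (35.9 − 29.1) mm / (24/24 day) = +6.800 mm/day.
C = dPW/dt − E + P = (+6.800) − 0.93 + 28.5 = 34.4 mm/day.

C ≈ 34.4 mm/day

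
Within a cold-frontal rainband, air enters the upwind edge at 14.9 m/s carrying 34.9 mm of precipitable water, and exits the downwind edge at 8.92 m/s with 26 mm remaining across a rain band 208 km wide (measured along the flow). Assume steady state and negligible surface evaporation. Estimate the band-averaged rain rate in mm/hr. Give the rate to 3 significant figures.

R ≈ 4.99 mm/hr

Column moisture flux per unit crosswind length is F = V × PW.
Inflow: F_in = 14.9 × 34.9 = 520.01 mm·m/s
Outflow: F_out = 8.92 × 26 = 231.92 mm·m/s
Steady-state rate R = (F_in − F_out)/L = (520.01 − 231.92) / 208000 m = 1.385e-03 mm/s.
R = 1.385e-03 × 3600 = 4.99 mm/hr.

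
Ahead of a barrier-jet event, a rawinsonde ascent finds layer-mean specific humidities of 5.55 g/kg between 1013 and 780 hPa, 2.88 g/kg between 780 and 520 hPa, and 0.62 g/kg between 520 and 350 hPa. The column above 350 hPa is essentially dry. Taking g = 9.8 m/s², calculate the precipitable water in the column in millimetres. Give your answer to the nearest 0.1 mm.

PW ≈ 21.9 mm

Precipitable water is the column-integrated vapour mass per unit area: PW = (1/g) Σ q̄ Δp, with q in kg/kg and Δp in Pa (1 kg/m² of water = 1 mm).
Layer 1013–780 hPa: Δp = 233 hPa = 23300 Pa, q̄ = 0.00555 kg/kg → 0.00555 × 23300 / 9.8 = 13.20 mm
Layer 780–520 hPa: Δp = 260 hPa = 26000 Pa, q̄ = 0.00288 kg/kg → 0.00288 × 26000 / 9.8 = 7.64 mm
Layer 520–350 hPa: Δp = 170 hPa = 17000 Pa, q̄ = 0.00062 kg/kg → 0.00062 × 17000 / 9.8 = 1.08 mm
PW = 13.20 + 7.64 + 1.08 = 21.92 ≈ 21.9 mm.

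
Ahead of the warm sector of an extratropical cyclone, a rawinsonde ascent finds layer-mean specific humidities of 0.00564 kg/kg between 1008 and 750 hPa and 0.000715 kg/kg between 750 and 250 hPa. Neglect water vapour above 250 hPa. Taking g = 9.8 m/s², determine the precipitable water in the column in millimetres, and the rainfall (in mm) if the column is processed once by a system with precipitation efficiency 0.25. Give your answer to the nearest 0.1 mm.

PW ≈ 18.5 mm; rainfall ≈ 4.6 mm

Precipitable water is the column-integrated vapour mass per unit area: PW = (1/g) Σ q̄ Δp, with q in kg/kg and Δp in Pa (1 kg/m² of water = 1 mm).
Layer 1008–750 hPa: Δp = 258 hPa = 25800 Pa, q̄ = 0.00564 kg/kg → 0.00564 × 25800 / 9.8 = 14.85 mm
Layer 750–250 hPa: Δp = 500 hPa = 50000 Pa, q̄ = 0.000715 kg/kg → 0.000715 × 50000 / 9.8 = 3.65 mm
PW = 14.85 + 3.65 = 18.50 ≈ 18.5 mm.
Rainfall = ε × PW = 0.25 × 18.5 = 4.6 mm.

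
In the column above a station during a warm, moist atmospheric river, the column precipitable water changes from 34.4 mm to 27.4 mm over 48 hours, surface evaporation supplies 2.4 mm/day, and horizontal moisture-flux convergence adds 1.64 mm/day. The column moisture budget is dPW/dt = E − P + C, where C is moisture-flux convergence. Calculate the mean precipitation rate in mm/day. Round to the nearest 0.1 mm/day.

P ≈ 7.5 mm/day

dPW/dt = (27.4 − 34.4) mm / (48/24 day) = -3.500 mm/day.
P = E + C − dPW/dt = 2.4 + (1.64) − (-3.500) = 7.5 mm/day.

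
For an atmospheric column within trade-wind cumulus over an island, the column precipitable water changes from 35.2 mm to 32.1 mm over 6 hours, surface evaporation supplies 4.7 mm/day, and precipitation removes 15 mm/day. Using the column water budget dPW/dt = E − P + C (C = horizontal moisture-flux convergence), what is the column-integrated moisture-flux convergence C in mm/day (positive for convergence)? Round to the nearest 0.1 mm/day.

dPW/dt = (32.1 − 35.2) mm / (6/24 day) = -12.400 mm/day.
C = dPW/dt − E + P = (-12.400) − 4.7 + 15 = -2.1 mm/day.

C ≈ -2.1 mm/day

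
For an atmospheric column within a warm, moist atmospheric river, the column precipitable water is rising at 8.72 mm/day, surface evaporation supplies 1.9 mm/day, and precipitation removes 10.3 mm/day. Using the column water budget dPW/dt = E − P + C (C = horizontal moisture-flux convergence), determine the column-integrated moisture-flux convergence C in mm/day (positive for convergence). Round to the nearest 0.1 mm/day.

dPW/dt = +8.72 mm/day.
C = dPW/dt − E + P = (+8.72) − 1.9 + 10.3 = 17.1 mm/day.

C ≈ 17.1 mm/day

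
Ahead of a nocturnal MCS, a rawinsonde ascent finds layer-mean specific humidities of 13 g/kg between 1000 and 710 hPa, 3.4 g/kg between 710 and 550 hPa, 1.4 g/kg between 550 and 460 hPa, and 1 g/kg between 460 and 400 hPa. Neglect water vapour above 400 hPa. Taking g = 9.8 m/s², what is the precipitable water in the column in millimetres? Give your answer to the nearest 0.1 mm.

PW ≈ 45.9 mm

Precipitable water is the column-integrated vapour mass per unit area: PW = (1/g) Σ q̄ Δp, with q in kg/kg and Δp in Pa (1 kg/m² of water = 1 mm).
Layer 1000–710 hPa: Δp = 290 hPa = 29000 Pa, q̄ = 0.013 kg/kg → 0.013 × 29000 / 9.8 = 38.47 mm
Layer 710–550 hPa: Δp = 160 hPa = 16000 Pa, q̄ = 0.0034 kg/kg → 0.0034 × 16000 / 9.8 = 5.55 mm
Layer 550–460 hPa: Δp = 90 hPa = 9000 Pa, q̄ = 0.0014 kg/kg → 0.0014 × 9000 / 9.8 = 1.29 mm
Layer 460–400 hPa: Δp = 60 hPa = 6000 Pa, q̄ = 0.001 kg/kg → 0.001 × 6000 / 9.8 = 0.61 mm
PW = 38.47 + 5.55 + 1.29 + 0.61 = 45.92 ≈ 45.9 mm.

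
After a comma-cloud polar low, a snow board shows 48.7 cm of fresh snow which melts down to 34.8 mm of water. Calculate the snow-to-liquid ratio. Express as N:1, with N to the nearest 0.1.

Ratio = snow depth / SWE = 487 mm / 34.8 mm = 14.0, i.e. 14.0:1.

ratio ≈ 14.0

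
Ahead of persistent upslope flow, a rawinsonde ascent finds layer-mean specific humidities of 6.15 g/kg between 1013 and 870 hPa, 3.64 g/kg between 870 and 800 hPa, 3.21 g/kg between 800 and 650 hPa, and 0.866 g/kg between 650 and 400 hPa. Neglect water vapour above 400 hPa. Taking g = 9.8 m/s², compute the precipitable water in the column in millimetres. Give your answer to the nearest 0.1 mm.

PW ≈ 18.7 mm

Precipitable water is the column-integrated vapour mass per unit area: PW = (1/g) Σ q̄ Δp, with q in kg/kg and Δp in Pa (1 kg/m² of water = 1 mm).
Layer 1013–870 hPa: Δp = 143 hPa = 14300 Pa, q̄ = 0.00615 kg/kg → 0.00615 × 14300 / 9.8 = 8.97 mm
Layer 870–800 hPa: Δp = 70 hPa = 7000 Pa, q̄ = 0.00364 kg/kg → 0.00364 × 7000 / 9.8 = 2.60 mm
Layer 800–650 hPa: Δp = 150 hPa = 15000 Pa, q̄ = 0.00321 kg/kg → 0.00321 × 15000 / 9.8 = 4.91 mm
Layer 650–400 hPa: Δp = 250 hPa = 25000 Pa, q̄ = 0.000866 kg/kg → 0.000866 × 25000 / 9.8 = 2.21 mm
PW = 8.97 + 2.60 + 4.91 + 2.21 = 18.69 ≈ 18.7 mm.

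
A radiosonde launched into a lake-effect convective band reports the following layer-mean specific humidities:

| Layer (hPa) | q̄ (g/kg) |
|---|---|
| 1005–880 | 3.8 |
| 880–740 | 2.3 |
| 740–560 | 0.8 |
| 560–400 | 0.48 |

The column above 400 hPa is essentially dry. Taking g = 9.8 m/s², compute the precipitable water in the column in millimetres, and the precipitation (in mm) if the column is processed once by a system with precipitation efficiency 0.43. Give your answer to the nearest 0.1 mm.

PW ≈ 10.4 mm; precipitation ≈ 4.5 mm

Precipitable water is the column-integrated vapour mass per unit area: PW = (1/g) Σ q̄ Δp, with q in kg/kg and Δp in Pa (1 kg/m² of water = 1 mm).
Layer 1005–880 hPa: Δp = 125 hPa = 12500 Pa, q̄ = 0.0038 kg/kg → 0.0038 × 12500 / 9.8 = 4.85 mm
Layer 880–740 hPa: Δp = 140 hPa = 14000 Pa, q̄ = 0.0023 kg/kg → 0.0023 × 14000 / 9.8 = 3.29 mm
Layer 740–560 hPa: Δp = 180 hPa = 18000 Pa, q̄ = 0.0008 kg/kg → 0.0008 × 18000 / 9.8 = 1.47 mm
Layer 560–400 hPa: Δp = 160 hPa = 16000 Pa, q̄ = 0.00048 kg/kg → 0.00048 × 16000 / 9.8 = 0.78 mm
PW = 4.85 + 3.29 + 1.47 + 0.78 = 10.39 ≈ 10.4 mm.
Precipitation = ε × PW = 0.43 × 10.4 = 4.5 mm.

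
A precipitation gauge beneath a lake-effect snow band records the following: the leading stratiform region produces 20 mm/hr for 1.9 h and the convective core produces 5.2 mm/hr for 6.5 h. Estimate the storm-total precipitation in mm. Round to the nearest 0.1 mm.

Total = Σ Rᵢ Δtᵢ = 20 × 1.9 + 5.2 × 6.5
      = 38 + 33.8 = 71.8 mm.

total ≈ 71.8 mm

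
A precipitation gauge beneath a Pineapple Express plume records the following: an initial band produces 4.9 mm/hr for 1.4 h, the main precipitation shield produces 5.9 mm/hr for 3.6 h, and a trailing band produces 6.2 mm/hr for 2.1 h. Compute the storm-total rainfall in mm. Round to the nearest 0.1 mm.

total ≈ 41.1 mm

Total = Σ Rᵢ Δtᵢ = 4.9 × 1.4 + 5.9 × 3.6 + 6.2 × 2.1
      = 6.86 + 21.24 + 13.02 = 41.1 mm.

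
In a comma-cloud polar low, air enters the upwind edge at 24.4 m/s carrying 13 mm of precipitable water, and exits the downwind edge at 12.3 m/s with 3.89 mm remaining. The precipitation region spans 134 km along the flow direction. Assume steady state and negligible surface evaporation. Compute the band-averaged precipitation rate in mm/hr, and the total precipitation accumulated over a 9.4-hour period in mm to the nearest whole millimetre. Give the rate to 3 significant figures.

Column moisture flux per unit crosswind length is F = V × PW.
Inflow: F_in = 24.4 × 13 = 317.2 mm·m/s
Outflow: F_out = 12.3 × 3.89 = 47.847 mm·m/s
Steady-state rate R = (F_in − F_out)/L = (317.2 − 47.847) / 134000 m = 2.010e-03 mm/s.
R = 2.010e-03 × 3600 = 7.24 mm/hr.
Over 9.4 h: total = 7.24 × 9.4 = 68.056 ≈ 68 mm.

R ≈ 7.24 mm/hr; total ≈ 68 mm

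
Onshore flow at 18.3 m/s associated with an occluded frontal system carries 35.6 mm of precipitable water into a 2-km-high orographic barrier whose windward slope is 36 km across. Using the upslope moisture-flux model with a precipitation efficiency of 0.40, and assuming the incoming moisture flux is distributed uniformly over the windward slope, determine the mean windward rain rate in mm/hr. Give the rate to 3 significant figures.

Incoming column moisture flux per unit ridge length: F = V × PW = 18.3 × 35.6 = 651.48 mm·m/s.
Spread over the 36 km slope with efficiency ε = 0.40: R = ε·F/W = 0.40 × 651.48 / 36000 m = 7.239e-03 mm/s.
R = 7.239e-03 × 3600 = 26.1 mm/hr.

R ≈ 26.1 mm/hr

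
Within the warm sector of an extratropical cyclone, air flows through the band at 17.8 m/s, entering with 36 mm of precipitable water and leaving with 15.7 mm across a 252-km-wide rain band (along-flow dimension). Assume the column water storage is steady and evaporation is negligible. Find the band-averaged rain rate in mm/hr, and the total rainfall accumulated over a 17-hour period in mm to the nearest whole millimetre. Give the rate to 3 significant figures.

R ≈ 5.16 mm/hr; total ≈ 88 mm

Column moisture flux per unit crosswind length is F = V × PW.
Inflow: F_in = 17.8 × 36 = 640.8 mm·m/s
Outflow: F_out = 17.8 × 15.7 = 279.46 mm·m/s
Steady-state rate R = (F_in − F_out)/L = (640.8 − 279.46) / 252000 m = 1.434e-03 mm/s.
R = 1.434e-03 × 3600 = 5.16 mm/hr.
Over 17 h: total = 5.16 × 17 = 87.72 ≈ 88 mm.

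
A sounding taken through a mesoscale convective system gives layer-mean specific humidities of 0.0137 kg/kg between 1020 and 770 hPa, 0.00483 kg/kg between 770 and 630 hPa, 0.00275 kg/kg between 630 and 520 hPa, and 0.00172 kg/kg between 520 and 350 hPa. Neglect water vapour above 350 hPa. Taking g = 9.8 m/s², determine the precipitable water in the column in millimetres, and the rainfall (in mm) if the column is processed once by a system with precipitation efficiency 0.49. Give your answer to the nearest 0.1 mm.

Precipitable water is the column-integrated vapour mass per unit area: PW = (1/g) Σ q̄ Δp, with q in kg/kg and Δp in Pa (1 kg/m² of water = 1 mm).
Layer 1020–770 hPa: Δp = 250 hPa = 25000 Pa, q̄ = 0.0137 kg/kg → 0.0137 × 25000 / 9.8 = 34.95 mm
Layer 770–630 hPa: Δp = 140 hPa = 14000 Pa, q̄ = 0.00483 kg/kg → 0.00483 × 14000 / 9.8 = 6.90 mm
Layer 630–520 hPa: Δp = 110 hPa = 11000 Pa, q̄ = 0.00275 kg/kg → 0.00275 × 11000 / 9.8 = 3.09 mm
Layer 520–350 hPa: Δp = 170 hPa = 17000 Pa, q̄ = 0.00172 kg/kg → 0.00172 × 17000 / 9.8 = 2.98 mm
PW = 34.95 + 6.90 + 3.09 + 2.98 = 47.92 ≈ 47.9 mm.
Rainfall = ε × PW = 0.49 × 47.9 = 23.5 mm.

PW ≈ 47.9 mm; rainfall ≈ 23.5 mm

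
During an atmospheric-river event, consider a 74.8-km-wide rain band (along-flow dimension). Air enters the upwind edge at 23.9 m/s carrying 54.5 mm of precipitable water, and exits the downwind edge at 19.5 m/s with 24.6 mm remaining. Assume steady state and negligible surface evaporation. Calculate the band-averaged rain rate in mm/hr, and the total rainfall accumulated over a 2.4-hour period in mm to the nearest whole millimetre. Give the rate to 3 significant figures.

Column moisture flux per unit crosswind length is F = V × PW.
Inflow: F_in = 23.9 × 54.5 = 1302.55 mm·m/s
Outflow: F_out = 19.5 × 24.6 = 479.7 mm·m/s
Steady-state rate R = (F_in − F_out)/L = (1302.55 − 479.7) / 74800 m = 1.100e-02 mm/s.
R = 1.100e-02 × 3600 = 39.6 mm/hr.
Over 2.4 h: total = 39.6 × 2.4 = 95.04 ≈ 95 mm.

R ≈ 39.6 mm/hr; total ≈ 95 mm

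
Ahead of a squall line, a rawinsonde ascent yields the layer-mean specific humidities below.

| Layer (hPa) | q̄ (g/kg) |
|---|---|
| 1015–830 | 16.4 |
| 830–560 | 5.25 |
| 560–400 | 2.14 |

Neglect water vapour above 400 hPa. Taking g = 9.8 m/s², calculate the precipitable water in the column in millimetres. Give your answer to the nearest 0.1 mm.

PW ≈ 48.9 mm

Precipitable water is the column-integrated vapour mass per unit area: PW = (1/g) Σ q̄ Δp, with q in kg/kg and Δp in Pa (1 kg/m² of water = 1 mm).
Layer 1015–830 hPa: Δp = 185 hPa = 18500 Pa, q̄ = 0.0164 kg/kg → 0.0164 × 18500 / 9.8 = 30.96 mm
Layer 830–560 hPa: Δp = 270 hPa = 27000 Pa, q̄ = 0.00525 kg/kg → 0.00525 × 27000 / 9.8 = 14.46 mm
Layer 560–400 hPa: Δp = 160 hPa = 16000 Pa, q̄ = 0.00214 kg/kg → 0.00214 × 16000 / 9.8 = 3.49 mm
PW = 30.96 + 14.46 + 3.49 = 48.91 ≈ 48.9 mm.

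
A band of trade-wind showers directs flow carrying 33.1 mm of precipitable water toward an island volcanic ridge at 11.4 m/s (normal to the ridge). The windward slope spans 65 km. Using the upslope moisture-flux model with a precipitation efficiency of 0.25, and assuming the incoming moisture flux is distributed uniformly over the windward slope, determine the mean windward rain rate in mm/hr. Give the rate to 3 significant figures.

R ≈ 5.22 mm/hr

Incoming column moisture flux per unit ridge length: F = V × PW = 11.4 × 33.1 = 377.34 mm·m/s.
Spread over the 65 km slope with efficiency ε = 0.25: R = ε·F/W = 0.25 × 377.34 / 65000 m = 1.451e-03 mm/s.
R = 1.451e-03 × 3600 = 5.22 mm/hr.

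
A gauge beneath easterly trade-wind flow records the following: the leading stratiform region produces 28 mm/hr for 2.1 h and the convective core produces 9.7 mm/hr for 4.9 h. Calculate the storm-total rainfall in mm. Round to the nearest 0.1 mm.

total ≈ 106.3 mm

Total = Σ Rᵢ Δtᵢ = 28 × 2.1 + 9.7 × 4.9
      = 58.8 + 47.53 = 106.3 mm.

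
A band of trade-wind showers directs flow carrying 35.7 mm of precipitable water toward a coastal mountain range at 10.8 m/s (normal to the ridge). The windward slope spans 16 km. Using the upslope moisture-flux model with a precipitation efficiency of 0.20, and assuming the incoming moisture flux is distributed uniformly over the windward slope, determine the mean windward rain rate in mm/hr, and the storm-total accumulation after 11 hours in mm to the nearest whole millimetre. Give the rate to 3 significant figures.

R ≈ 17.4 mm/hr; total ≈ 191 mm

Incoming column moisture flux per unit ridge length: F = V × PW = 10.8 × 35.7 = 385.56 mm·m/s.
Spread over the 16 km slope with efficiency ε = 0.20: R = ε·F/W = 0.20 × 385.56 / 16000 m = 4.820e-03 mm/s.
R = 4.820e-03 × 3600 = 17.4 mm/hr.
Over 11 h: total = 17.4 × 11 = 191.4 ≈ 191 mm.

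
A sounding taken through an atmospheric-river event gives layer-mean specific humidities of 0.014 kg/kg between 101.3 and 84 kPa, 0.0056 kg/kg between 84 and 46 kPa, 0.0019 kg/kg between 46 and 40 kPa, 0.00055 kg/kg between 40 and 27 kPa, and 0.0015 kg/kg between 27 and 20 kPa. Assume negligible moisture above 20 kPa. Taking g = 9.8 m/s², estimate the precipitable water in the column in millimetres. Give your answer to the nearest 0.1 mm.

PW ≈ 49.4 mm

Precipitable water is the column-integrated vapour mass per unit area: PW = (1/g) Σ q̄ Δp, with q in kg/kg and Δp in Pa (1 kg/m² of water = 1 mm).
Layer 101.3–84 kPa: Δp = 173 hPa = 17300 Pa, q̄ = 0.014 kg/kg → 0.014 × 17300 / 9.8 = 24.71 mm
Layer 84–46 kPa: Δp = 380 hPa = 38000 Pa, q̄ = 0.0056 kg/kg → 0.0056 × 38000 / 9.8 = 21.71 mm
Layer 46–40 kPa: Δp = 60 hPa = 6000 Pa, q̄ = 0.0019 kg/kg → 0.0019 × 6000 / 9.8 = 1.16 mm
Layer 40–27 kPa: Δp = 130 hPa = 13000 Pa, q̄ = 0.00055 kg/kg → 0.00055 × 13000 / 9.8 = 0.73 mm
Layer 27–20 kPa: Δp = 70 hPa = 7000 Pa, q̄ = 0.0015 kg/kg → 0.0015 × 7000 / 9.8 = 1.07 mm
PW = 24.71 + 21.71 + 1.16 + 0.73 + 1.07 = 49.38 ≈ 49.4 mm.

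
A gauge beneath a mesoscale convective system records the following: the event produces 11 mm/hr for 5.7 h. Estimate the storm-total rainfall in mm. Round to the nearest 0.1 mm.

total ≈ 62.7 mm

Total = Σ Rᵢ Δtᵢ = 11 × 5.7
      = 62.7 = 62.7 mm.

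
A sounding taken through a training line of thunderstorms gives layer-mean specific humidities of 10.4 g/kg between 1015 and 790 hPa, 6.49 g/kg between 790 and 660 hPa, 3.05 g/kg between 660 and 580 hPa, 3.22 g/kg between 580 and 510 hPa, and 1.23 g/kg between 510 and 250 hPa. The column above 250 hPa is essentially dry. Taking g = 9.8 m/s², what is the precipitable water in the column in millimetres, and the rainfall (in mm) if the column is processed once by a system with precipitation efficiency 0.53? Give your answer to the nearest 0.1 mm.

Precipitable water is the column-integrated vapour mass per unit area: PW = (1/g) Σ q̄ Δp, with q in kg/kg and Δp in Pa (1 kg/m² of water = 1 mm).
Layer 1015–790 hPa: Δp = 225 hPa = 22500 Pa, q̄ = 0.0104 kg/kg → 0.0104 × 22500 / 9.8 = 23.88 mm
Layer 790–660 hPa: Δp = 130 hPa = 13000 Pa, q̄ = 0.00649 kg/kg → 0.00649 × 13000 / 9.8 = 8.61 mm
Layer 660–580 hPa: Δp = 80 hPa = 8000 Pa, q̄ = 0.00305 kg/kg → 0.00305 × 8000 / 9.8 = 2.49 mm
Layer 580–510 hPa: Δp = 70 hPa = 7000 Pa, q̄ = 0.00322 kg/kg → 0.00322 × 7000 / 9.8 = 2.30 mm
Layer 510–250 hPa: Δp = 260 hPa = 26000 Pa, q̄ = 0.00123 kg/kg → 0.00123 × 26000 / 9.8 = 3.26 mm
PW = 23.88 + 8.61 + 2.49 + 2.30 + 3.26 = 40.54 ≈ 40.5 mm.
Rainfall = ε × PW = 0.53 × 40.5 = 21.5 mm.

PW ≈ 40.5 mm; rainfall ≈ 21.5 mm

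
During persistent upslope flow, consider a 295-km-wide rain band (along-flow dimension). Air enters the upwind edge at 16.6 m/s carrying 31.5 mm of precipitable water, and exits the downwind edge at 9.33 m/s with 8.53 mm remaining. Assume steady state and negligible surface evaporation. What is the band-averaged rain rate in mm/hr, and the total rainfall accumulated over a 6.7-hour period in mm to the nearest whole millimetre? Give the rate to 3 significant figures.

Column moisture flux per unit crosswind length is F = V × PW.
Inflow: F_in = 16.6 × 31.5 = 522.9 mm·m/s
Outflow: F_out = 9.33 × 8.53 = 79.5849 mm·m/s
Steady-state rate R = (F_in − F_out)/L = (522.9 − 79.5849) / 295000 m = 1.503e-03 mm/s.
R = 1.503e-03 × 3600 = 5.41 mm/hr.
Over 6.7 h: total = 5.41 × 6.7 = 36.247 ≈ 36 mm.

R ≈ 5.41 mm/hr; total ≈ 36 mm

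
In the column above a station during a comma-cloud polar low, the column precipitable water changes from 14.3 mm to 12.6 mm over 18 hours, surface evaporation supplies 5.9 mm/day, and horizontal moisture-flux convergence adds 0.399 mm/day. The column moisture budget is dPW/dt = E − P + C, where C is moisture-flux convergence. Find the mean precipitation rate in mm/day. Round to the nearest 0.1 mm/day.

dPW/dt = (12.6 − 14.3) mm / (18/24 day) = -2.267 mm/day.
P = E + C − dPW/dt = 5.9 + (0.399) − (-2.267) = 8.6 mm/day.

P ≈ 8.6 mm/day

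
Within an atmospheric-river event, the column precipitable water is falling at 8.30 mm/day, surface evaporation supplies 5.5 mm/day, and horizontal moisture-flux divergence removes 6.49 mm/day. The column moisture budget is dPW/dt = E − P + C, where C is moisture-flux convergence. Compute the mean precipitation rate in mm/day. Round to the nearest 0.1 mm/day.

P ≈ 7.3 mm/day

dPW/dt = -8.30 mm/day.
P = E + C − dPW/dt = 5.5 + (-6.49) − (-8.30) = 7.3 mm/day.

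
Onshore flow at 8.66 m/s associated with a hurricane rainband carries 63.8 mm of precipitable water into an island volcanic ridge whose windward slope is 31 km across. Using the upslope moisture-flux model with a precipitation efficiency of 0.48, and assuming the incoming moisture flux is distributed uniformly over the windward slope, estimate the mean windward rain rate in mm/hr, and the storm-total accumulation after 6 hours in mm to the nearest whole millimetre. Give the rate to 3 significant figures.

Incoming column moisture flux per unit ridge length: F = V × PW = 8.66 × 63.8 = 552.508 mm·m/s.
Spread over the 31 km slope with efficiency ε = 0.48: R = ε·F/W = 0.48 × 552.508 / 31000 m = 8.555e-03 mm/s.
R = 8.555e-03 × 3600 = 30.8 mm/hr.
Over 6 h: total = 30.8 × 6 = 184.8 ≈ 185 mm.

R ≈ 30.8 mm/hr; total ≈ 185 mm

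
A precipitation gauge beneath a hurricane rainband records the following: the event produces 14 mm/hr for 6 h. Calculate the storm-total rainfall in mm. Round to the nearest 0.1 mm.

total ≈ 84.0 mm

Total = Σ Rᵢ Δtᵢ = 14 × 6
      = 84 = 84.0 mm.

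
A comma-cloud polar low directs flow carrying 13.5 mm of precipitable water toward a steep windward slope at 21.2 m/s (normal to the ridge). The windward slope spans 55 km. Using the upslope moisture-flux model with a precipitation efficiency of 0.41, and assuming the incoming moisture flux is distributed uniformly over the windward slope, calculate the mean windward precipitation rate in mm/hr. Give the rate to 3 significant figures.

Incoming column moisture flux per unit ridge length: F = V × PW = 21.2 × 13.5 = 286.2 mm·m/s.
Spread over the 55 km slope with efficiency ε = 0.41: R = ε·F/W = 0.41 × 286.2 / 55000 m = 2.133e-03 mm/s.
R = 2.133e-03 × 3600 = 7.68 mm/hr.

R ≈ 7.68 mm/hr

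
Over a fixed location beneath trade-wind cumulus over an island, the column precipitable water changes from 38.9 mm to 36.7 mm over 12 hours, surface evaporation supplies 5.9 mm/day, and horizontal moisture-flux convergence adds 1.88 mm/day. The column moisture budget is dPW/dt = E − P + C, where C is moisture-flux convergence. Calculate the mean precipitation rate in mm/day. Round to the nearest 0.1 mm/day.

dPW/dt = (36.7 − 38.9) mm / (12/24 day) = -4.400 mm/day.
P = E + C − dPW/dt = 5.9 + (1.88) − (-4.400) = 12.2 mm/day.

P ≈ 12.2 mm/day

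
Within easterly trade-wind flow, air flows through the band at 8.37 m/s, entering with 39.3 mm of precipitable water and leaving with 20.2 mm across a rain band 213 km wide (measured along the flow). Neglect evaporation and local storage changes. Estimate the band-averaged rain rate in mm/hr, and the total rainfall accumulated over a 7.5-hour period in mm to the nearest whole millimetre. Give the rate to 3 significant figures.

Column moisture flux per unit crosswind length is F = V × PW.
Inflow: F_in = 8.37 × 39.3 = 328.941 mm·m/s
Outflow: F_out = 8.37 × 20.2 = 169.074 mm·m/s
Steady-state rate R = (F_in − F_out)/L = (328.941 − 169.074) / 213000 m = 7.505e-04 mm/s.
R = 7.505e-04 × 3600 = 2.70 mm/hr.
Over 7.5 h: total = 2.70 × 7.5 = 20.25 ≈ 20 mm.

R ≈ 2.70 mm/hr; total ≈ 20 mm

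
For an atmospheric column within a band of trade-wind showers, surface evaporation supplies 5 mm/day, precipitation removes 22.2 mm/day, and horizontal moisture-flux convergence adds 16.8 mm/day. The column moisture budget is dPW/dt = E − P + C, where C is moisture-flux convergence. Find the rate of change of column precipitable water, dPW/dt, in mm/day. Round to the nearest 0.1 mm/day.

dPW/dt ≈ -0.4 mm/day

dPW/dt = E − P + C = 5 − 22.2 + (16.8) = -0.4 mm/day.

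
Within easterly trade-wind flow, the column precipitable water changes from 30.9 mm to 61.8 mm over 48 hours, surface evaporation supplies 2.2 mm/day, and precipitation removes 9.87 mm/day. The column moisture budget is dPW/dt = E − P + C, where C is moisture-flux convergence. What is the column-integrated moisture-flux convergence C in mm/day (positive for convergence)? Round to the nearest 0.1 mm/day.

dPW/dt = (61.8 − 30.9) mm / (48/24 day) = +15.450 mm/day.
C = dPW/dt − E + P = (+15.450) − 2.2 + 9.87 = 23.1 mm/day.

C ≈ 23.1 mm/day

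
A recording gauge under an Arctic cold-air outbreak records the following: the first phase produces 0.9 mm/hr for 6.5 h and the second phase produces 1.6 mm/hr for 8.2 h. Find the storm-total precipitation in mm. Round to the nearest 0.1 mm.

Total = Σ Rᵢ Δtᵢ = 0.9 × 6.5 + 1.6 × 8.2
      = 5.85 + 13.12 = 19.0 mm.

total ≈ 19.0 mm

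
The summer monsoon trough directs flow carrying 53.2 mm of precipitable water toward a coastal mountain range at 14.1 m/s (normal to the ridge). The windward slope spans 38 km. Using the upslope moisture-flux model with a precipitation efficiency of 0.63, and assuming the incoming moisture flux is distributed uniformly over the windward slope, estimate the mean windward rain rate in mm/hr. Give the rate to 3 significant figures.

R ≈ 44.8 mm/hr

Incoming column moisture flux per unit ridge length: F = V × PW = 14.1 × 53.2 = 750.12 mm·m/s.
Spread over the 38 km slope with efficiency ε = 0.63: R = ε·F/W = 0.63 × 750.12 / 38000 m = 1.244e-02 mm/s.
R = 1.244e-02 × 3600 = 44.8 mm/hr.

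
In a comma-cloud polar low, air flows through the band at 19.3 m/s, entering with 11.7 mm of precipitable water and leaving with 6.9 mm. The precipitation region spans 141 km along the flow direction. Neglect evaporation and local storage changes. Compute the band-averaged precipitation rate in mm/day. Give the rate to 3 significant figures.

R ≈ 56.8 mm/day

Column moisture flux per unit crosswind length is F = V × PW.
Inflow: F_in = 19.3 × 11.7 = 225.81 mm·m/s
Outflow: F_out = 19.3 × 6.9 = 133.17 mm·m/s
Steady-state rate R = (F_in − F_out)/L = (225.81 − 133.17) / 141000 m = 6.570e-04 mm/s.
R = 6.570e-04 × 3600 × 24 = 56.8 mm/day.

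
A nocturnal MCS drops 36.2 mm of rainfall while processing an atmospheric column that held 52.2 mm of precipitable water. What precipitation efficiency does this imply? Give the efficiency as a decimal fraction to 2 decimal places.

ε ≈ 0.69

ε = rainfall / PW = 36.2 / 52.2 = 0.69.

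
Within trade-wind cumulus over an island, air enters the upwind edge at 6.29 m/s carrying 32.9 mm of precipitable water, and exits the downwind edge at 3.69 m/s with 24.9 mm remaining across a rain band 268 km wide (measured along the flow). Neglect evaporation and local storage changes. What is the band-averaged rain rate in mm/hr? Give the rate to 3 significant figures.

Column moisture flux per unit crosswind length is F = V × PW.
Inflow: F_in = 6.29 × 32.9 = 206.941 mm·m/s
Outflow: F_out = 3.69 × 24.9 = 91.881 mm·m/s
Steady-state rate R = (F_in − F_out)/L = (206.941 − 91.881) / 268000 m = 4.293e-04 mm/s.
R = 4.293e-04 × 3600 = 1.55 mm/hr.

R ≈ 1.55 mm/hr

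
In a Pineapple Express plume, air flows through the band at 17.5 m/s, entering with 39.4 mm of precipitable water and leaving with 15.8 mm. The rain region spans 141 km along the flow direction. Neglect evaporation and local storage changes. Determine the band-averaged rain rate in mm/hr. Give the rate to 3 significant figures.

R ≈ 10.5 mm/hr

Column moisture flux per unit crosswind length is F = V × PW.
Inflow: F_in = 17.5 × 39.4 = 689.5 mm·m/s
Outflow: F_out = 17.5 × 15.8 = 276.5 mm·m/s
Steady-state rate R = (F_in − F_out)/L = (689.5 − 276.5) / 141000 m = 2.929e-03 mm/s.
R = 2.929e-03 × 3600 = 10.5 mm/hr.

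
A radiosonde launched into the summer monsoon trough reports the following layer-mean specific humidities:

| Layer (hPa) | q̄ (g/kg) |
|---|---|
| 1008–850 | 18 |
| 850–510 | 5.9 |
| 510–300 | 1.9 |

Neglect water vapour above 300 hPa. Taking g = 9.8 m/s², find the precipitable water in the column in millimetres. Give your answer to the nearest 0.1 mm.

PW ≈ 53.6 mm

Precipitable water is the column-integrated vapour mass per unit area: PW = (1/g) Σ q̄ Δp, with q in kg/kg and Δp in Pa (1 kg/m² of water = 1 mm).
Layer 1008–850 hPa: Δp = 158 hPa = 15800 Pa, q̄ = 0.018 kg/kg → 0.018 × 15800 / 9.8 = 29.02 mm
Layer 850–510 hPa: Δp = 340 hPa = 34000 Pa, q̄ = 0.0059 kg/kg → 0.0059 × 34000 / 9.8 = 20.47 mm
Layer 510–300 hPa: Δp = 210 hPa = 21000 Pa, q̄ = 0.0019 kg/kg → 0.0019 × 21000 / 9.8 = 4.07 mm
PW = 29.02 + 20.47 + 4.07 = 53.56 ≈ 53.6 mm.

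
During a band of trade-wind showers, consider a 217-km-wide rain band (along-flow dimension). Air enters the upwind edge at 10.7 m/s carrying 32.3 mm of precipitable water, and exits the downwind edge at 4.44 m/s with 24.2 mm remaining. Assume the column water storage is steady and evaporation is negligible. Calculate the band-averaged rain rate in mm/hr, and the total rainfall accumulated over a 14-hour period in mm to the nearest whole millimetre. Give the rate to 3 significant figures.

R ≈ 3.95 mm/hr; total ≈ 55 mm

Column moisture flux per unit crosswind length is F = V × PW.
Inflow: F_in = 10.7 × 32.3 = 345.61 mm·m/s
Outflow: F_out = 4.44 × 24.2 = 107.448 mm·m/s
Steady-state rate R = (F_in − F_out)/L = (345.61 − 107.448) / 217000 m = 1.098e-03 mm/s.
R = 1.098e-03 × 3600 = 3.95 mm/hr.
Over 14 h: total = 3.95 × 14 = 55.3 ≈ 55 mm.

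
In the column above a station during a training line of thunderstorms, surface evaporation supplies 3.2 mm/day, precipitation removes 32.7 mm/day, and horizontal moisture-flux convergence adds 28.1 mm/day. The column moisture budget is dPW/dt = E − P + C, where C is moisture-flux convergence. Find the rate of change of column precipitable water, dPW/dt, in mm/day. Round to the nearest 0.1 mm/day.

dPW/dt = E − P + C = 3.2 − 32.7 + (28.1) = -1.4 mm/day.

dPW/dt ≈ -1.4 mm/day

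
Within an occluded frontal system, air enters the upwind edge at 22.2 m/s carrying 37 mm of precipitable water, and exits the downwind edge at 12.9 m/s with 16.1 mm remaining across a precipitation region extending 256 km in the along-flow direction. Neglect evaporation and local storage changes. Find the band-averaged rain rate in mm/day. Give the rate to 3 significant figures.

Column moisture flux per unit crosswind length is F = V × PW.
Inflow: F_in = 22.2 × 37 = 821.4 mm·m/s
Outflow: F_out = 12.9 × 16.1 = 207.69 mm·m/s
Steady-state rate R = (F_in − F_out)/L = (821.4 − 207.69) / 256000 m = 2.397e-03 mm/s.
R = 2.397e-03 × 3600 × 24 = 207 mm/day.

R ≈ 207 mm/day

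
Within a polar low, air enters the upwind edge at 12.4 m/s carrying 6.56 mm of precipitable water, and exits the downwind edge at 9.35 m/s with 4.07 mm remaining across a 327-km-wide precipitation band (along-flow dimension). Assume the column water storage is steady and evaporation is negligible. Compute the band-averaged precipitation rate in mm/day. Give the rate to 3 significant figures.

R ≈ 11.4 mm/day

Column moisture flux per unit crosswind length is F = V × PW.
Inflow: F_in = 12.4 × 6.56 = 81.344 mm·m/s
Outflow: F_out = 9.35 × 4.07 = 38.0545 mm·m/s
Steady-state rate R = (F_in − F_out)/L = (81.344 − 38.0545) / 327000 m = 1.324e-04 mm/s.
R = 1.324e-04 × 3600 × 24 = 11.4 mm/day.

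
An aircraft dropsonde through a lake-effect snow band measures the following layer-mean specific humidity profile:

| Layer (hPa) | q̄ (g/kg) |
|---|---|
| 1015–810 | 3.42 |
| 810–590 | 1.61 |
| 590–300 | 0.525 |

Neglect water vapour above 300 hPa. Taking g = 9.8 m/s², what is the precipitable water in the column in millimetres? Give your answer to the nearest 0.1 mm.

Precipitable water is the column-integrated vapour mass per unit area: PW = (1/g) Σ q̄ Δp, with q in kg/kg and Δp in Pa (1 kg/m² of water = 1 mm).
Layer 1015–810 hPa: Δp = 205 hPa = 20500 Pa, q̄ = 0.00342 kg/kg → 0.00342 × 20500 / 9.8 = 7.15 mm
Layer 810–590 hPa: Δp = 220 hPa = 22000 Pa, q̄ = 0.00161 kg/kg → 0.00161 × 22000 / 9.8 = 3.61 mm
Layer 590–300 hPa: Δp = 290 hPa = 29000 Pa, q̄ = 0.000525 kg/kg → 0.000525 × 29000 / 9.8 = 1.55 mm
PW = 7.15 + 3.61 + 1.55 = 12.31 ≈ 12.3 mm.

PW ≈ 12.3 mm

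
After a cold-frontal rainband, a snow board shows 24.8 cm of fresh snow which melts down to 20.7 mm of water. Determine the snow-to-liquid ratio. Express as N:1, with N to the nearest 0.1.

Ratio = snow depth / SWE = 248 mm / 20.7 mm = 12.0, i.e. 12.0:1.

ratio ≈ 12.0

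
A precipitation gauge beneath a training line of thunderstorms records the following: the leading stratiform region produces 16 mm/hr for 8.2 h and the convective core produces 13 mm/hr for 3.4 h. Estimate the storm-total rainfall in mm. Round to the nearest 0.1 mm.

total ≈ 175.4 mm

Total = Σ Rᵢ Δtᵢ = 16 × 8.2 + 13 × 3.4
      = 131.2 + 44.2 = 175.4 mm.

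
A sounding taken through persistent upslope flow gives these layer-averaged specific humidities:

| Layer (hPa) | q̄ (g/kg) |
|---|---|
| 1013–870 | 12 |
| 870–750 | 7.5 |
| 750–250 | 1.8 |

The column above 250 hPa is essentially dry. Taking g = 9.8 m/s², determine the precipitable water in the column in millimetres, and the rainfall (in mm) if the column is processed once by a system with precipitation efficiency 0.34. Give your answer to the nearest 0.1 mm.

Precipitable water is the column-integrated vapour mass per unit area: PW = (1/g) Σ q̄ Δp, with q in kg/kg and Δp in Pa (1 kg/m² of water = 1 mm).
Layer 1013–870 hPa: Δp = 143 hPa = 14300 Pa, q̄ = 0.012 kg/kg → 0.012 × 14300 / 9.8 = 17.51 mm
Layer 870–750 hPa: Δp = 120 hPa = 12000 Pa, q̄ = 0.0075 kg/kg → 0.0075 × 12000 / 9.8 = 9.18 mm
Layer 750–250 hPa: Δp = 500 hPa = 50000 Pa, q̄ = 0.0018 kg/kg → 0.0018 × 50000 / 9.8 = 9.18 mm
PW = 17.51 + 9.18 + 9.18 = 35.87 ≈ 35.9 mm.
Rainfall = ε × PW = 0.34 × 35.9 = 12.2 mm.

PW ≈ 35.9 mm; rainfall ≈ 12.2 mm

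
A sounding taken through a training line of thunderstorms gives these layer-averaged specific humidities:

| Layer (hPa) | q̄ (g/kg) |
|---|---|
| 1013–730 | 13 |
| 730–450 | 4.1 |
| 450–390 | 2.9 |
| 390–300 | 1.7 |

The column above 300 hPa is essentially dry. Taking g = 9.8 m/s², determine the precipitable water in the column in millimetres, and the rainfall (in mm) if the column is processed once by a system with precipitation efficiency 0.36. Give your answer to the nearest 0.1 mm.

PW ≈ 52.6 mm; rainfall ≈ 18.9 mm

Precipitable water is the column-integrated vapour mass per unit area: PW = (1/g) Σ q̄ Δp, with q in kg/kg and Δp in Pa (1 kg/m² of water = 1 mm).
Layer 1013–730 hPa: Δp = 283 hPa = 28300 Pa, q̄ = 0.013 kg/kg → 0.013 × 28300 / 9.8 = 37.54 mm
Layer 730–450 hPa: Δp = 280 hPa = 28000 Pa, q̄ = 0.0041 kg/kg → 0.0041 × 28000 / 9.8 = 11.71 mm
Layer 450–390 hPa: Δp = 60 hPa = 6000 Pa, q̄ = 0.0029 kg/kg → 0.0029 × 6000 / 9.8 = 1.78 mm
Layer 390–300 hPa: Δp = 90 hPa = 9000 Pa, q̄ = 0.0017 kg/kg → 0.0017 × 9000 / 9.8 = 1.56 mm
PW = 37.54 + 11.71 + 1.78 + 1.56 = 52.59 ≈ 52.6 mm.
Rainfall = ε × PW = 0.36 × 52.6 = 18.9 mm.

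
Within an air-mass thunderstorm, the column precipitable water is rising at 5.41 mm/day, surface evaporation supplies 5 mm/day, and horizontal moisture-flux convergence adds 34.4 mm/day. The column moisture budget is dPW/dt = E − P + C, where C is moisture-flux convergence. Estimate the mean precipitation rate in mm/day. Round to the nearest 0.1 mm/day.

P ≈ 34.0 mm/day

dPW/dt = +5.41 mm/day.
P = E + C − dPW/dt = 5 + (34.4) − (+5.41) = 34.0 mm/day.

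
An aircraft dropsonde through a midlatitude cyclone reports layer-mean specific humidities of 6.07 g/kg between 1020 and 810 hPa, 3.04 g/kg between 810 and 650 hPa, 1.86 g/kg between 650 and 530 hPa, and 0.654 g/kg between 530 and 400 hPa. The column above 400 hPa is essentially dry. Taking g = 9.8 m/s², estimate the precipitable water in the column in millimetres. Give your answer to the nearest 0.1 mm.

PW ≈ 21.1 mm

Precipitable water is the column-integrated vapour mass per unit area: PW = (1/g) Σ q̄ Δp, with q in kg/kg and Δp in Pa (1 kg/m² of water = 1 mm).
Layer 1020–810 hPa: Δp = 210 hPa = 21000 Pa, q̄ = 0.00607 kg/kg → 0.00607 × 21000 / 9.8 = 13.01 mm
Layer 810–650 hPa: Δp = 160 hPa = 16000 Pa, q̄ = 0.00304 kg/kg → 0.00304 × 16000 / 9.8 = 4.96 mm
Layer 650–530 hPa: Δp = 120 hPa = 12000 Pa, q̄ = 0.00186 kg/kg → 0.00186 × 12000 / 9.8 = 2.28 mm
Layer 530–400 hPa: Δp = 130 hPa = 13000 Pa, q̄ = 0.000654 kg/kg → 0.000654 × 13000 / 9.8 = 0.87 mm
PW = 13.01 + 4.96 + 2.28 + 0.87 = 21.12 ≈ 21.1 mm.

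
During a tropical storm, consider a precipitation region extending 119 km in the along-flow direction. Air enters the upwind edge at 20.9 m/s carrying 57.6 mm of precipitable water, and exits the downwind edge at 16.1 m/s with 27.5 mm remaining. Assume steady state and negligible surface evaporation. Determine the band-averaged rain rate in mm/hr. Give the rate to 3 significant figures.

Column moisture flux per unit crosswind length is F = V × PW.
Inflow: F_in = 20.9 × 57.6 = 1203.84 mm·m/s
Outflow: F_out = 16.1 × 27.5 = 442.75 mm·m/s
Steady-state rate R = (F_in − F_out)/L = (1203.84 − 442.75) / 119000 m = 6.396e-03 mm/s.
R = 6.396e-03 × 3600 = 23.0 mm/hr.

R ≈ 23.0 mm/hr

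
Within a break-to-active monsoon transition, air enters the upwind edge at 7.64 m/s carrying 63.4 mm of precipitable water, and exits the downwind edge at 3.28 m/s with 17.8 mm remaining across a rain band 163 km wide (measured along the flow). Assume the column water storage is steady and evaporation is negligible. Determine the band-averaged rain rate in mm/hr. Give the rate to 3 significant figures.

R ≈ 9.41 mm/hr

Column moisture flux per unit crosswind length is F = V × PW.
Inflow: F_in = 7.64 × 63.4 = 484.376 mm·m/s
Outflow: F_out = 3.28 × 17.8 = 58.384 mm·m/s
Steady-state rate R = (F_in − F_out)/L = (484.376 − 58.384) / 163000 m = 2.613e-03 mm/s.
R = 2.613e-03 × 3600 = 9.41 mm/hr.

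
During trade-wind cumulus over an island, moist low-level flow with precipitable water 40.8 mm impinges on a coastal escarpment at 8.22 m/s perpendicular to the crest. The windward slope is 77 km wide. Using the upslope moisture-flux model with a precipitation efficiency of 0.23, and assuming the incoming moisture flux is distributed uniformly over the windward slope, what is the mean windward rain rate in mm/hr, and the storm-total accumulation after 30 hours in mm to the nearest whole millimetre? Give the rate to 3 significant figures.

R ≈ 3.61 mm/hr; total ≈ 108 mm

Incoming column moisture flux per unit ridge length: F = V × PW = 8.22 × 40.8 = 335.376 mm·m/s.
Spread over the 77 km slope with efficiency ε = 0.23: R = ε·F/W = 0.23 × 335.376 / 77000 m = 1.002e-03 mm/s.
R = 1.002e-03 × 3600 = 3.61 mm/hr.
Over 30 h: total = 3.61 × 30 = 108.3 ≈ 108 mm.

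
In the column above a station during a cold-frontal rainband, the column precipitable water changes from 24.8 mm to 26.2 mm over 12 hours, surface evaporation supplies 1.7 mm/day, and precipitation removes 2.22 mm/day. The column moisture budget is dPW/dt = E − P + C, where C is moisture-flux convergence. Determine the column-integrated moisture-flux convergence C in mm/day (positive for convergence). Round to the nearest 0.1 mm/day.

C ≈ 3.3 mm/day

dPW/dt = (26.2 − 24.8) mm / (12/24 day) = +2.800 mm/day.
C = dPW/dt − E + P = (+2.800) − 1.7 + 2.22 = 3.3 mm/day.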